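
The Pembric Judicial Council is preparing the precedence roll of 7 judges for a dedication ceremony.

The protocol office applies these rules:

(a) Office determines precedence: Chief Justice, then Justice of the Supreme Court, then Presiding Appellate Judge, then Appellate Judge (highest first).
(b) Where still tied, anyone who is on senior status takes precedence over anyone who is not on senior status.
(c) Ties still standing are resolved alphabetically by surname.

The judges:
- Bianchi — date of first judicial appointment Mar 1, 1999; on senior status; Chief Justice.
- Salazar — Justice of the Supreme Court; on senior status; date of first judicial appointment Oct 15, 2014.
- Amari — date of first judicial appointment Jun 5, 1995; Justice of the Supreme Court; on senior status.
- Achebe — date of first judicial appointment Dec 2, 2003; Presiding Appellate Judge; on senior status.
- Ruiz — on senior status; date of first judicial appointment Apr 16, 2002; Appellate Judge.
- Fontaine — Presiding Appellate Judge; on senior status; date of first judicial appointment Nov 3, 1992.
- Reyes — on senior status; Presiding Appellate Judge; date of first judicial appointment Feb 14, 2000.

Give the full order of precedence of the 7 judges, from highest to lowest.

By office: Bianchi (Chief Justice); then Amari and Salazar (Justice of the Supreme Court); then Achebe, Fontaine and Reyes (Presiding Appellate Judge); then Ruiz (Appellate Judge).
Amari and Salazar are each on senior status, so the next rule applies.
Among Amari and Salazar, alphabetically by surname: Amari before Salazar.
Achebe, Fontaine and Reyes are each on senior status, so the next rule applies.
Among Achebe, Fontaine and Reyes, alphabetically by surname: Achebe before Fontaine before Reyes.
Full order: Bianchi, Amari, Salazar, Achebe, Fontaine, Reyes, Ruiz.

Bianchi, Amari, Salazar, Achebe, Fontaine, Reyes, Ruiz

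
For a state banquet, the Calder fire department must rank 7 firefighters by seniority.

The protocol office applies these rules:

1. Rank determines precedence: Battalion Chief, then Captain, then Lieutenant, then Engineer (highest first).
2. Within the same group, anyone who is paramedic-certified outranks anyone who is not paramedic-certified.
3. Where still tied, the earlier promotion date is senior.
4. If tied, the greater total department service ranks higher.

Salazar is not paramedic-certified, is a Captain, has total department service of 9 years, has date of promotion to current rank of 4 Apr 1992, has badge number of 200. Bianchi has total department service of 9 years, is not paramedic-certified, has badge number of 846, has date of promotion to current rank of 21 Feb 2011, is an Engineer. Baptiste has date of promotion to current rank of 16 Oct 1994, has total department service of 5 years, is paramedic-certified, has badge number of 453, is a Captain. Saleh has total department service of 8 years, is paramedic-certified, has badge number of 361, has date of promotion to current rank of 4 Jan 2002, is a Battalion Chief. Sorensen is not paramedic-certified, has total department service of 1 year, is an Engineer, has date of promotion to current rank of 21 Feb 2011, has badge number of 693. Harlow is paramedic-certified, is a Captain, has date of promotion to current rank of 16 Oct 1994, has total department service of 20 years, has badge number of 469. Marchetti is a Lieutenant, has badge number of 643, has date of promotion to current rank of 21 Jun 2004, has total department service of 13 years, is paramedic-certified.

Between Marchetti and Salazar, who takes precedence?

By rank: Saleh (Battalion Chief); then Harlow, Baptiste and Salazar (Captain); then Marchetti (Lieutenant); then Bianchi and Sorensen (Engineer).
Among Harlow, Baptiste and Salazar, paramedic-certified before not paramedic-certified: Harlow and Baptiste (paramedic-certified) before Salazar (not paramedic-certified).
Harlow and Baptiste both have date of promotion to current rank 16 Oct 1994, so the next rule applies.
Among Harlow and Baptiste, by total department service (higher first): Harlow (20 years) before Baptiste (5 years).
Bianchi and Sorensen are each not paramedic-certified, so the next rule applies.
Bianchi and Sorensen both have date of promotion to current rank 21 Feb 2011, so the next rule applies.
Among Bianchi and Sorensen, by total department service (higher first): Bianchi (9 years) before Sorensen (1 year).
So Salazar takes precedence.

Salazar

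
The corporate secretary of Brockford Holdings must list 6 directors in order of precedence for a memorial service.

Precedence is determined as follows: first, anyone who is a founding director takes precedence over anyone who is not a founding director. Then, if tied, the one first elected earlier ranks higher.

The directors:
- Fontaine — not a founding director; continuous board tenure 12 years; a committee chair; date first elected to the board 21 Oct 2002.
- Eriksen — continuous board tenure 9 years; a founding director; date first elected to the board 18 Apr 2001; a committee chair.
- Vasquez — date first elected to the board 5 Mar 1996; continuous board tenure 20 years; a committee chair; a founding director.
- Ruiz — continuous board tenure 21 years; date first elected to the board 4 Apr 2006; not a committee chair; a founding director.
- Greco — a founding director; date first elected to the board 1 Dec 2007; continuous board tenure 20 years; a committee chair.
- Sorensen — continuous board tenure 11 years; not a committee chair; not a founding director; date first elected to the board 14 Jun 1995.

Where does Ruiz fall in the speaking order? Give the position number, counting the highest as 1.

3

By the first rule: Vasquez, Eriksen, Ruiz and Greco (each a founding director); then Sorensen and Fontaine (both not a founding director).
Among Vasquez, Eriksen, Ruiz and Greco, by date first elected to the board (earlier first): Vasquez (5 Mar 1996) before Eriksen (18 Apr 2001) before Ruiz (4 Apr 2006) before Greco (1 Dec 2007).
Among Sorensen and Fontaine, by date first elected to the board (earlier first): Sorensen (14 Jun 1995) before Fontaine (21 Oct 2002).
Order: Vasquez, Eriksen, Ruiz, Greco, Sorensen, Fontaine. So position 3.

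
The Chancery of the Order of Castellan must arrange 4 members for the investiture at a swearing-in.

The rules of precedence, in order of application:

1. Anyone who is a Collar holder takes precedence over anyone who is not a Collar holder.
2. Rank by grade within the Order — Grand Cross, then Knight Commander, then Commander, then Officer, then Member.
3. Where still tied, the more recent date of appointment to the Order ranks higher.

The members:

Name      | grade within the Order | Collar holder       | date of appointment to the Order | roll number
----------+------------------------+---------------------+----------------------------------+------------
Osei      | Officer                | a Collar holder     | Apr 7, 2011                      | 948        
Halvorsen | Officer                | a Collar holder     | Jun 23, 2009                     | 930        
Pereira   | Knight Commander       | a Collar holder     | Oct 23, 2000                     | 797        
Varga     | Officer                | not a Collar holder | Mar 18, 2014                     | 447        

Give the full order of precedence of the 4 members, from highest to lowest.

By the first rule: Pereira, Osei and Halvorsen (each a Collar holder); then Varga (not a Collar holder).
Among Pereira, Osei and Halvorsen, by grade within the Order: Pereira (Knight Commander) before Osei and Halvorsen (Officer).
Among Osei and Halvorsen, by date of appointment to the Order (later first): Osei (Apr 7, 2011) before Halvorsen (Jun 23, 2009).
Full order: Pereira, Osei, Halvorsen, Varga.

Pereira, Osei, Halvorsen, Varga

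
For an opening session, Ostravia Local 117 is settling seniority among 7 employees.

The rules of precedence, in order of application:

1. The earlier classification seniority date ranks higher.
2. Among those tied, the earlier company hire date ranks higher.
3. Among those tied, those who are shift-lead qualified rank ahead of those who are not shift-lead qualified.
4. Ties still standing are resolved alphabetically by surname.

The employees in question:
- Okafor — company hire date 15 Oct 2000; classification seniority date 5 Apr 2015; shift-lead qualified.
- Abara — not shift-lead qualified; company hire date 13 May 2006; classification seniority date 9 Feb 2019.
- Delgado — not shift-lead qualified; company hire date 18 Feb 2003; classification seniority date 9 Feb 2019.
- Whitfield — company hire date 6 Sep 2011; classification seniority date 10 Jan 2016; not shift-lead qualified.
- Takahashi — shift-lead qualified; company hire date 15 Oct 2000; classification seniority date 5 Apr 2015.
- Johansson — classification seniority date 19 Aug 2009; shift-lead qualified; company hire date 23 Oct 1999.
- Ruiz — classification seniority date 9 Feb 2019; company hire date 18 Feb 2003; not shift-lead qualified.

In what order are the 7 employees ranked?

By classification seniority date (earlier first): Johansson (19 Aug 2009); then Okafor and Takahashi (both 5 Apr 2015); then Whitfield (10 Jan 2016); then Delgado, Ruiz and Abara (each 9 Feb 2019).
Okafor and Takahashi both have company hire date 15 Oct 2000, so the next rule applies.
Okafor and Takahashi are each shift-lead qualified, so the next rule applies.
Among Okafor and Takahashi, alphabetically by surname: Okafor before Takahashi.
Among Delgado, Ruiz and Abara, by company hire date (earlier first): Delgado and Ruiz (18 Feb 2003) before Abara (13 May 2006).
Delgado and Ruiz are each not shift-lead qualified, so the next rule applies.
Among Delgado and Ruiz, alphabetically by surname: Delgado before Ruiz.
Full order: Johansson, Okafor, Takahashi, Whitfield, Delgado, Ruiz, Abara.

Johansson, Okafor, Takahashi, Whitfield, Delgado, Ruiz, Abara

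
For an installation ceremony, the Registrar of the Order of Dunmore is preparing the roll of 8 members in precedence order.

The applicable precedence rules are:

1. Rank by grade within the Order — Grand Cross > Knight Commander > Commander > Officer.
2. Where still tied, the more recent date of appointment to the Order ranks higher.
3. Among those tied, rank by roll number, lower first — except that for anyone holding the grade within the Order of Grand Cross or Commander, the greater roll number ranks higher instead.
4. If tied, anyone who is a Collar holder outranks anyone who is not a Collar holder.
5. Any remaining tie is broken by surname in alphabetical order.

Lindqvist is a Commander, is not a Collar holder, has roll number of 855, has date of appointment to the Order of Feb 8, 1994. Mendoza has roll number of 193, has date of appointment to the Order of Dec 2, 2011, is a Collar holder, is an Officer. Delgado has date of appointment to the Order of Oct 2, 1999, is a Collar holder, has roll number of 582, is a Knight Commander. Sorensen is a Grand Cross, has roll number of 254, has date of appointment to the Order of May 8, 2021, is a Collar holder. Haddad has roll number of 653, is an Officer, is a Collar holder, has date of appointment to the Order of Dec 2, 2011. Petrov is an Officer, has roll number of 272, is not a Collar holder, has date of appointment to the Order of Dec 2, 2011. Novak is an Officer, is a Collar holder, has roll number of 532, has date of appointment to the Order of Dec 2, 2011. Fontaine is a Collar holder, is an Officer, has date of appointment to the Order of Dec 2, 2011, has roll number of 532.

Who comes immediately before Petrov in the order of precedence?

Mendoza

By grade within the Order: Sorensen (Grand Cross); then Delgado (Knight Commander); then Lindqvist (Commander); then Mendoza, Petrov, Fontaine, Novak and Haddad (Officer).
Mendoza, Petrov, Fontaine, Novak and Haddad all have date of appointment to the Order Dec 2, 2011, so the next rule applies.
Among Mendoza, Petrov, Fontaine, Novak and Haddad, by roll number (lower first): Mendoza (193) before Petrov (272) before Fontaine and Novak (532) before Haddad (653).
Fontaine and Novak are each a Collar holder, so the next rule applies.
Among Fontaine and Novak, alphabetically by surname: Fontaine before Novak.
Order: Sorensen, Delgado, Lindqvist, Mendoza, Petrov, Fontaine, Novak, Haddad.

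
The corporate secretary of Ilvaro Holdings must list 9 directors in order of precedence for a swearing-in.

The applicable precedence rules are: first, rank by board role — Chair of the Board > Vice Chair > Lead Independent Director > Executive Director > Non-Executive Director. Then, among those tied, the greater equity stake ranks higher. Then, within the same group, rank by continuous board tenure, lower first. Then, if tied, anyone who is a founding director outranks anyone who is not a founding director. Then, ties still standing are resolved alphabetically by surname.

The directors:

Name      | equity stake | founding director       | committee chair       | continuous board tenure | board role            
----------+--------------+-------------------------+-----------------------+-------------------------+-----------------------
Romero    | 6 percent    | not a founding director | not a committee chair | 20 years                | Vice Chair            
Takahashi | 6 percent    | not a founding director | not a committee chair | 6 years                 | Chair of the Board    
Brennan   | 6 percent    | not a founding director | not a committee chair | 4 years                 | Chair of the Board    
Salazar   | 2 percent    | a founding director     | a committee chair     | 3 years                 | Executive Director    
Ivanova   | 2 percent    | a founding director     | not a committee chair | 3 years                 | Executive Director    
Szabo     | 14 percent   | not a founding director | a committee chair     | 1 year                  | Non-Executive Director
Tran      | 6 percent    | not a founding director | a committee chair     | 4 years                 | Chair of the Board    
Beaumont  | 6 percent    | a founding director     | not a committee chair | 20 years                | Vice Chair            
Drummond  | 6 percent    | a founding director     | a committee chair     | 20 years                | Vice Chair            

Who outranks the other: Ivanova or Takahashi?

Takahashi

By board role: Brennan, Tran and Takahashi (Chair of the Board); then Beaumont, Drummond and Romero (Vice Chair); then Ivanova and Salazar (Executive Director); then Szabo (Non-Executive Director).
Brennan, Tran and Takahashi all have equity stake 6 percent, so the next rule applies.
Among Brennan, Tran and Takahashi, by continuous board tenure (lower first): Brennan and Tran (4 years) before Takahashi (6 years).
Brennan and Tran are each not a founding director, so the next rule applies.
Among Brennan and Tran, alphabetically by surname: Brennan before Tran.
Beaumont, Drummond and Romero all have equity stake 6 percent, so the next rule applies.
Beaumont, Drummond and Romero all have continuous board tenure 20 years, so the next rule applies.
Among Beaumont, Drummond and Romero, a founding director before not a founding director: Beaumont and Drummond (a founding director) before Romero (not a founding director).
Among Beaumont and Drummond, alphabetically by surname: Beaumont before Drummond.
Ivanova and Salazar both have equity stake 2 percent, so the next rule applies.
Ivanova and Salazar both have continuous board tenure 3 years, so the next rule applies.
Ivanova and Salazar are each a founding director, so the next rule applies.
Among Ivanova and Salazar, alphabetically by surname: Ivanova before Salazar.
So Takahashi takes precedence.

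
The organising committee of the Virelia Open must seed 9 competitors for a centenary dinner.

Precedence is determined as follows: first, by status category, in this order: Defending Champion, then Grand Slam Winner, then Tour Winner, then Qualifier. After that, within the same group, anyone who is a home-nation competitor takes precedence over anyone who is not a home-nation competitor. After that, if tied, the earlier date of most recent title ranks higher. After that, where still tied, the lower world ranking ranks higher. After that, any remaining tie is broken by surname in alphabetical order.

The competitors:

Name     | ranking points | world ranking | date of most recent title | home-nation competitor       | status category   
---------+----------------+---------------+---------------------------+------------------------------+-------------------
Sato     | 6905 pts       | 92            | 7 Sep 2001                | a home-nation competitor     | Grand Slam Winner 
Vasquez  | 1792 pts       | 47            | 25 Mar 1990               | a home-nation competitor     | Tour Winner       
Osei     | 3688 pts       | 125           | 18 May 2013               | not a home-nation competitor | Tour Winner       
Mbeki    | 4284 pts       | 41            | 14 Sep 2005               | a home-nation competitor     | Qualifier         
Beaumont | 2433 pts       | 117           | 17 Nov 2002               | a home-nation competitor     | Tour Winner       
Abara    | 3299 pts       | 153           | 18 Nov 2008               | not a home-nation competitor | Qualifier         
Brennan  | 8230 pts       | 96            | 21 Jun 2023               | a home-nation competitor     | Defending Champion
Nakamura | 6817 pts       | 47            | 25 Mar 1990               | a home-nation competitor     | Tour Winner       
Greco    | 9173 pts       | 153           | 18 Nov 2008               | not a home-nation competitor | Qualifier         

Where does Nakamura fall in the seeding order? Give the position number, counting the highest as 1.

3

By status category: Brennan (Defending Champion); then Sato (Grand Slam Winner); then Nakamura, Vasquez, Beaumont and Osei (Tour Winner); then Mbeki, Abara and Greco (Qualifier).
Among Nakamura, Vasquez, Beaumont and Osei, a home-nation competitor before not a home-nation competitor: Nakamura, Vasquez and Beaumont (a home-nation competitor) before Osei (not a home-nation competitor).
Among Nakamura, Vasquez and Beaumont, by date of most recent title (earlier first): Nakamura and Vasquez (25 Mar 1990) before Beaumont (17 Nov 2002).
Nakamura and Vasquez both have world ranking 47, so the next rule applies.
Among Nakamura and Vasquez, alphabetically by surname: Nakamura before Vasquez.
Among Mbeki, Abara and Greco, a home-nation competitor before not a home-nation competitor: Mbeki (a home-nation competitor) before Abara and Greco (not a home-nation competitor).
Abara and Greco both have date of most recent title 18 Nov 2008, so the next rule applies.
Abara and Greco both have world ranking 153, so the next rule applies.
Among Abara and Greco, alphabetically by surname: Abara before Greco.
Order: Brennan, Sato, Nakamura, Vasquez, Beaumont, Osei, Mbeki, Abara, Greco. So position 3.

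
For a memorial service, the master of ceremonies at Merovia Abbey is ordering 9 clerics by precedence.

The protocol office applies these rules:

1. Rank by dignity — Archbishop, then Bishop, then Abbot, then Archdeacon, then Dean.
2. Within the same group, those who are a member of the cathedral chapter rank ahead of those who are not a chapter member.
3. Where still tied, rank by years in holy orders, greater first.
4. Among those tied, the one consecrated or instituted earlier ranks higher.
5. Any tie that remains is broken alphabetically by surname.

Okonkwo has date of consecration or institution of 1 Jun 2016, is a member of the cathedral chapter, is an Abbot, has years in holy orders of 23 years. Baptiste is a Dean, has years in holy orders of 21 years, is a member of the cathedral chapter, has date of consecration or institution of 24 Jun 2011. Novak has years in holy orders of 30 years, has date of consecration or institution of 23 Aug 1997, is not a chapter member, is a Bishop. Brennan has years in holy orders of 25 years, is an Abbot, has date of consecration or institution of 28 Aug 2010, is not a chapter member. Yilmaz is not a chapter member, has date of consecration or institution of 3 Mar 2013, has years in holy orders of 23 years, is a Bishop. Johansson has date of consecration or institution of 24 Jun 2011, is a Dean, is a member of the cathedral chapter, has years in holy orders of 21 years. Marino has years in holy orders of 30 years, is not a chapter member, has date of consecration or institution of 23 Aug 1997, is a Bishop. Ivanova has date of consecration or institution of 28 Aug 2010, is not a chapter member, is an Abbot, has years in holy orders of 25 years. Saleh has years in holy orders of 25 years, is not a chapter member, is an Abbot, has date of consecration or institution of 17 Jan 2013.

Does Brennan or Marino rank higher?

By dignity: Marino, Novak and Yilmaz (Bishop); then Okonkwo, Brennan, Ivanova and Saleh (Abbot); then Baptiste and Johansson (Dean).
Marino, Novak and Yilmaz are each not a chapter member, so the next rule applies.
Among Marino, Novak and Yilmaz, by years in holy orders (higher first): Marino and Novak (30 years) before Yilmaz (23 years).
Marino and Novak both have date of consecration or institution 23 Aug 1997, so the next rule applies.
Among Marino and Novak, alphabetically by surname: Marino before Novak.
Among Okonkwo, Brennan, Ivanova and Saleh, a member of the cathedral chapter before not a chapter member: Okonkwo (a member of the cathedral chapter) before Brennan, Ivanova and Saleh (not a chapter member).
Brennan, Ivanova and Saleh all have years in holy orders 25 years, so the next rule applies.
Among Brennan, Ivanova and Saleh, by date of consecration or institution (earlier first): Brennan and Ivanova (28 Aug 2010) before Saleh (17 Jan 2013).
Among Brennan and Ivanova, alphabetically by surname: Brennan before Ivanova.
Baptiste and Johansson are each a member of the cathedral chapter, so the next rule applies.
Baptiste and Johansson both have years in holy orders 21 years, so the next rule applies.
Baptiste and Johansson both have date of consecration or institution 24 Jun 2011, so the next rule applies.
Among Baptiste and Johansson, alphabetically by surname: Baptiste before Johansson.
So Marino takes precedence.

Marino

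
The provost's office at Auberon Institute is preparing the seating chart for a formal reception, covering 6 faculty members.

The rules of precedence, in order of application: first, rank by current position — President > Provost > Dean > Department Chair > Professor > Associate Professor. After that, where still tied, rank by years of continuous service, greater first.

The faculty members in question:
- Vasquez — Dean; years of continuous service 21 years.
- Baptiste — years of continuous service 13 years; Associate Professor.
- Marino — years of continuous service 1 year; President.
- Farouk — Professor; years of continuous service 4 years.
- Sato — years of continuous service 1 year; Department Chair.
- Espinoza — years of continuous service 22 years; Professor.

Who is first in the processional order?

Marino

By current position: Marino (President); then Vasquez (Dean); then Sato (Department Chair); then Espinoza and Farouk (Professor); then Baptiste (Associate Professor).
Among Espinoza and Farouk, by years of continuous service (higher first): Espinoza (22 years) before Farouk (4 years).
Order: Marino, Vasquez, Sato, Espinoza, Farouk, Baptiste.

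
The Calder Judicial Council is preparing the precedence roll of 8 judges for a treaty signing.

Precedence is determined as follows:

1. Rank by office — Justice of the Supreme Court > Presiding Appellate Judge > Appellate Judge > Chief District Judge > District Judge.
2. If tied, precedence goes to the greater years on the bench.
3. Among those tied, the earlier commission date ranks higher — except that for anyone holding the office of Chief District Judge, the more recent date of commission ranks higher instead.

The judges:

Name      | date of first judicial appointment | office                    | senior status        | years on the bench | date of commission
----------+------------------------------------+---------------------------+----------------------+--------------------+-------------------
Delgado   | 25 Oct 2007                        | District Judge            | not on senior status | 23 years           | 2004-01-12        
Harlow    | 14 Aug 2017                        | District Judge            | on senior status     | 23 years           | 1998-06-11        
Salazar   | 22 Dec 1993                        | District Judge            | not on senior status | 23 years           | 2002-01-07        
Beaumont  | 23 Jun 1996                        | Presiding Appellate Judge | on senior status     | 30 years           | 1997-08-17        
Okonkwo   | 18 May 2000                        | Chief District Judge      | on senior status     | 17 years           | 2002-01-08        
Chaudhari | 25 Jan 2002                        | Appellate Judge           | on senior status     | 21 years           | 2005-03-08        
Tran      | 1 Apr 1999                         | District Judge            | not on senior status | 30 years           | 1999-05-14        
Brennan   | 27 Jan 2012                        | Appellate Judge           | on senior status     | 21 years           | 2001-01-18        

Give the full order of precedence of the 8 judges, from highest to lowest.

Beaumont, Brennan, Chaudhari, Okonkwo, Tran, Harlow, Salazar, Delgado

By office: Beaumont (Presiding Appellate Judge); then Brennan and Chaudhari (Appellate Judge); then Okonkwo (Chief District Judge); then Tran, Harlow, Salazar and Delgado (District Judge).
Brennan and Chaudhari both have years on the bench 21 years, so the next rule applies.
Among Brennan and Chaudhari, by date of commission (earlier first): Brennan (2001-01-18) before Chaudhari (2005-03-08).
Among Tran, Harlow, Salazar and Delgado, by years on the bench (higher first): Tran (30 years) before Harlow, Salazar and Delgado (23 years).
Among Harlow, Salazar and Delgado, by date of commission (earlier first): Harlow (1998-06-11) before Salazar (2002-01-07) before Delgado (2004-01-12).
Full order: Beaumont, Brennan, Chaudhari, Okonkwo, Tran, Harlow, Salazar, Delgado.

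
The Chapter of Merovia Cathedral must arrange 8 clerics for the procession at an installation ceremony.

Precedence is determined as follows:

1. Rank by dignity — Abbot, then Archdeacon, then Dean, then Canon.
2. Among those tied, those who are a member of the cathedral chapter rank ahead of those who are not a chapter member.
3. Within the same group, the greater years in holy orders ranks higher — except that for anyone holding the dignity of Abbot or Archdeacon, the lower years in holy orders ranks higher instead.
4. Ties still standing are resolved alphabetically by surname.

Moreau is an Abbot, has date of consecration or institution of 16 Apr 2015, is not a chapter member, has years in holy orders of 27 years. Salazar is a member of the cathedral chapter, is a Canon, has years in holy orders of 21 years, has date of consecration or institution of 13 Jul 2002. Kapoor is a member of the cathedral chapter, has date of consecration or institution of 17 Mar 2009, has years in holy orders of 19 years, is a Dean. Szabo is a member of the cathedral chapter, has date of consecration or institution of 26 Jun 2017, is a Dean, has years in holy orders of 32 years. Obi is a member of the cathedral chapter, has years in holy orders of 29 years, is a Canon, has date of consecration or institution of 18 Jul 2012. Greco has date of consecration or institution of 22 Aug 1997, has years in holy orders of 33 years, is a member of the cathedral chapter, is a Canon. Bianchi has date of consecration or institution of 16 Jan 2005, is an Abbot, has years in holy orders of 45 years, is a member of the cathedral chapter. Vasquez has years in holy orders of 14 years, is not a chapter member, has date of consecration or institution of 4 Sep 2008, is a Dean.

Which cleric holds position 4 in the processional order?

Kapoor

By dignity: Bianchi and Moreau (Abbot); then Szabo, Kapoor and Vasquez (Dean); then Greco, Obi and Salazar (Canon).
Among Bianchi and Moreau, a member of the cathedral chapter before not a chapter member: Bianchi (a member of the cathedral chapter) before Moreau (not a chapter member).
Among Szabo, Kapoor and Vasquez, a member of the cathedral chapter before not a chapter member: Szabo and Kapoor (a member of the cathedral chapter) before Vasquez (not a chapter member).
Among Szabo and Kapoor, by years in holy orders (higher first): Szabo (32 years) before Kapoor (19 years).
Greco, Obi and Salazar are each a member of the cathedral chapter, so the next rule applies.
Among Greco, Obi and Salazar, by years in holy orders (higher first): Greco (33 years) before Obi (29 years) before Salazar (21 years).
Order: Bianchi, Moreau, Szabo, Kapoor, Vasquez, Greco, Obi, Salazar.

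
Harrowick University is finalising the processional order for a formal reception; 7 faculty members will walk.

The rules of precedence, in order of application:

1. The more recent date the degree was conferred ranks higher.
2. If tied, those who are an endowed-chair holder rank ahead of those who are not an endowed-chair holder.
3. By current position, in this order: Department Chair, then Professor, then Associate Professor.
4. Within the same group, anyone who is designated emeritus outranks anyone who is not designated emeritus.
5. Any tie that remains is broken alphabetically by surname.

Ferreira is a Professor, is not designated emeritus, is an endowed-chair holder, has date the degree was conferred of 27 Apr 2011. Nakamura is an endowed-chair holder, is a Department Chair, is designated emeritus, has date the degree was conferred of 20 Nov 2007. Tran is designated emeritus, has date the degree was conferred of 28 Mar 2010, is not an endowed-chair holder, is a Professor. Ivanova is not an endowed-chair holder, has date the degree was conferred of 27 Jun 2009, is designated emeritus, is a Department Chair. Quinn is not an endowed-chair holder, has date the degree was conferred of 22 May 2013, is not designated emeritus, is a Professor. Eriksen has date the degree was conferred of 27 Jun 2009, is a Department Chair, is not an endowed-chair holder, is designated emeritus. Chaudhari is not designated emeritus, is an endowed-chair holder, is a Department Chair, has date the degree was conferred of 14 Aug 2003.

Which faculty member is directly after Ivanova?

By date the degree was conferred (later first): Quinn (22 May 2013); then Ferreira (27 Apr 2011); then Tran (28 Mar 2010); then Eriksen and Ivanova (both 27 Jun 2009); then Nakamura (20 Nov 2007); then Chaudhari (14 Aug 2003).
Eriksen and Ivanova are each not an endowed-chair holder, so the next rule applies.
Eriksen and Ivanova are each Department Chair, so the next rule applies.
Eriksen and Ivanova are each designated emeritus, so the next rule applies.
Among Eriksen and Ivanova, alphabetically by surname: Eriksen before Ivanova.
Order: Quinn, Ferreira, Tran, Eriksen, Ivanova, Nakamura, Chaudhari.

Nakamura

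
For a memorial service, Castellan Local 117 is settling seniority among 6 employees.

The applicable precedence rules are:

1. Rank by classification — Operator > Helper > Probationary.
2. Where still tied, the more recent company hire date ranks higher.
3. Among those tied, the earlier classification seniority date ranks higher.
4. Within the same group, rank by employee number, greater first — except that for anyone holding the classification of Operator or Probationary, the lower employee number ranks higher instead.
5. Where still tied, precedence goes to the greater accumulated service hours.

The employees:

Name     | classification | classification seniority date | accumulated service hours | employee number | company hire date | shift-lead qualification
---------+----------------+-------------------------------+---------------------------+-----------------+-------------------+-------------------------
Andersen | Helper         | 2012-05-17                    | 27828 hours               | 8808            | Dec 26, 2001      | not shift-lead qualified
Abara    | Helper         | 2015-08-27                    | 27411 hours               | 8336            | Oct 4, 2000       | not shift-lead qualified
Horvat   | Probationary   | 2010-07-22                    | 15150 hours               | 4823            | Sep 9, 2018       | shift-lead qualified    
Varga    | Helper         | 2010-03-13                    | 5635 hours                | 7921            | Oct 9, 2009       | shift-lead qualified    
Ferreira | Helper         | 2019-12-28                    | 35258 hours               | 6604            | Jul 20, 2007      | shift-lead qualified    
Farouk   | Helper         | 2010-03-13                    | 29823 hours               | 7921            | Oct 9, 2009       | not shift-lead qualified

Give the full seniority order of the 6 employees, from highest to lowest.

By classification: Farouk, Varga, Ferreira, Andersen and Abara (Helper); then Horvat (Probationary).
Among Farouk, Varga, Ferreira, Andersen and Abara, by company hire date (later first): Farouk and Varga (Oct 9, 2009) before Ferreira (Jul 20, 2007) before Andersen (Dec 26, 2001) before Abara (Oct 4, 2000).
Farouk and Varga both have classification seniority date 2010-03-13, so the next rule applies.
Farouk and Varga both have employee number 7921, so the next rule applies.
Among Farouk and Varga, by accumulated service hours (higher first): Farouk (29823 hours) before Varga (5635 hours).
Full order: Farouk, Varga, Ferreira, Andersen, Abara, Horvat.

Farouk, Varga, Ferreira, Andersen, Abara, Horvat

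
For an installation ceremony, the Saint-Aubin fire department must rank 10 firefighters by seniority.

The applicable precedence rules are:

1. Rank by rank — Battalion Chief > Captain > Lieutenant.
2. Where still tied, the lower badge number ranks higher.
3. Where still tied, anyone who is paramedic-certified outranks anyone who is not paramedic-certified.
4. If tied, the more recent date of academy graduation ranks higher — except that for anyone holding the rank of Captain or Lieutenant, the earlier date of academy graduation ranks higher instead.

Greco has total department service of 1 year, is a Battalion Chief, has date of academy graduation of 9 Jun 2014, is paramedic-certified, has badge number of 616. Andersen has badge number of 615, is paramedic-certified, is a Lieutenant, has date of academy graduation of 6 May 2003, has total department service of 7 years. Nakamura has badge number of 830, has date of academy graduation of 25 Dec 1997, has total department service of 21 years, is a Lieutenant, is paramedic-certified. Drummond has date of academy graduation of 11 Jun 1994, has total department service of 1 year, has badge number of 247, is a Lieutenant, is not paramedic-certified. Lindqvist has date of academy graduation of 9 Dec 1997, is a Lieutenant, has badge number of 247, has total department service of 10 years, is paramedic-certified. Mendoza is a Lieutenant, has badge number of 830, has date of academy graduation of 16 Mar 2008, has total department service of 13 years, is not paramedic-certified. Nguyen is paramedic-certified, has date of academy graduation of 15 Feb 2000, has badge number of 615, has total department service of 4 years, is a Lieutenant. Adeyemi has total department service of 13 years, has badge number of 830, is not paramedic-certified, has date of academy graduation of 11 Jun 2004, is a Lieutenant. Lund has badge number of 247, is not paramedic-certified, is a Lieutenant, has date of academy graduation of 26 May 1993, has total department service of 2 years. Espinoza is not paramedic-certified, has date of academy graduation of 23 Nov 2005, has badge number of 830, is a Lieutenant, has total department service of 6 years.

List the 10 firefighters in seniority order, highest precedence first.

Greco, Lindqvist, Lund, Drummond, Nguyen, Andersen, Nakamura, Adeyemi, Espinoza, Mendoza

By rank: Greco (Battalion Chief); then Lindqvist, Lund, Drummond, Nguyen, Andersen, Nakamura, Adeyemi, Espinoza and Mendoza (Lieutenant).
Among Lindqvist, Lund, Drummond, Nguyen, Andersen, Nakamura, Adeyemi, Espinoza and Mendoza, by badge number (lower first): Lindqvist, Lund and Drummond (247) before Nguyen and Andersen (615) before Nakamura, Adeyemi, Espinoza and Mendoza (830).
Among Lindqvist, Lund and Drummond, paramedic-certified before not paramedic-certified: Lindqvist (paramedic-certified) before Lund and Drummond (not paramedic-certified).
Among Lund and Drummond, by date of academy graduation (earlier first) (reversed rule for this group): Lund (26 May 1993) before Drummond (11 Jun 1994).
Nguyen and Andersen are each paramedic-certified, so the next rule applies.
Among Nguyen and Andersen, by date of academy graduation (earlier first) (reversed rule for this group): Nguyen (15 Feb 2000) before Andersen (6 May 2003).
Among Nakamura, Adeyemi, Espinoza and Mendoza, paramedic-certified before not paramedic-certified: Nakamura (paramedic-certified) before Adeyemi, Espinoza and Mendoza (not paramedic-certified).
Among Adeyemi, Espinoza and Mendoza, by date of academy graduation (earlier first) (reversed rule for this group): Adeyemi (11 Jun 2004) before Espinoza (23 Nov 2005) before Mendoza (16 Mar 2008).
Full order: Greco, Lindqvist, Lund, Drummond, Nguyen, Andersen, Nakamura, Adeyemi, Espinoza, Mendoza.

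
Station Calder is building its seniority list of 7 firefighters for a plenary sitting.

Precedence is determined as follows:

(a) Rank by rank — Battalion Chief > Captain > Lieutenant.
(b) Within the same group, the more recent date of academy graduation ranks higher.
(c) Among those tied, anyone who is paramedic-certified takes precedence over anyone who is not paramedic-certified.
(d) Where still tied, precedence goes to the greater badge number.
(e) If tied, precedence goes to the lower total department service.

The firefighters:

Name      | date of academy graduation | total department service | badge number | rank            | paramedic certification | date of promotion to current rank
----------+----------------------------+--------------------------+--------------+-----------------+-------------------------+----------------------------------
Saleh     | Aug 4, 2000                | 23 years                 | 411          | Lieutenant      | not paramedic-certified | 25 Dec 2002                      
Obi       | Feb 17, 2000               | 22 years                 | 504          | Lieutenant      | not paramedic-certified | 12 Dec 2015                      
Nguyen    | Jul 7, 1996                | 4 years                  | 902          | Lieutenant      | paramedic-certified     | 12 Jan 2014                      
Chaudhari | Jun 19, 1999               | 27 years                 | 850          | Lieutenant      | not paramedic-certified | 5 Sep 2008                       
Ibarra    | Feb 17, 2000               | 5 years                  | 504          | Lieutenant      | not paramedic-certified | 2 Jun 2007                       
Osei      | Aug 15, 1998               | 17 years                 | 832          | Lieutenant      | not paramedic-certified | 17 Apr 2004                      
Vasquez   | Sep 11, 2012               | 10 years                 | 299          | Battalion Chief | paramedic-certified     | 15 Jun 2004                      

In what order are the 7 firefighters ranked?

By rank: Vasquez (Battalion Chief); then Saleh, Ibarra, Obi, Chaudhari, Osei and Nguyen (Lieutenant).
Among Saleh, Ibarra, Obi, Chaudhari, Osei and Nguyen, by date of academy graduation (later first): Saleh (Aug 4, 2000) before Ibarra and Obi (Feb 17, 2000) before Chaudhari (Jun 19, 1999) before Osei (Aug 15, 1998) before Nguyen (Jul 7, 1996).
Ibarra and Obi are each not paramedic-certified, so the next rule applies.
Ibarra and Obi both have badge number 504, so the next rule applies.
Among Ibarra and Obi, by total department service (lower first): Ibarra (5 years) before Obi (22 years).
Full order: Vasquez, Saleh, Ibarra, Obi, Chaudhari, Osei, Nguyen.

Vasquez, Saleh, Ibarra, Obi, Chaudhari, Osei, Nguyen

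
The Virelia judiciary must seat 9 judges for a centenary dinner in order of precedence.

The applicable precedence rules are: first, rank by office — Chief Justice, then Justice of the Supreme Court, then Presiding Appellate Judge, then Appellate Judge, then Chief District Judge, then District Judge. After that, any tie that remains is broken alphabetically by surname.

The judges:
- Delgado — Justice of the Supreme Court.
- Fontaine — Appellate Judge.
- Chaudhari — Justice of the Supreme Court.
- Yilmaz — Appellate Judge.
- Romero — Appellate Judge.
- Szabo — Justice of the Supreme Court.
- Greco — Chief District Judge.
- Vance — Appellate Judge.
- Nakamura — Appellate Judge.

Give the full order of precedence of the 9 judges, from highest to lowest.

Chaudhari, Delgado, Szabo, Fontaine, Nakamura, Romero, Vance, Yilmaz, Greco

By office: Chaudhari, Delgado and Szabo (Justice of the Supreme Court); then Fontaine, Nakamura, Romero, Vance and Yilmaz (Appellate Judge); then Greco (Chief District Judge).
Among Chaudhari, Delgado and Szabo, alphabetically by surname: Chaudhari before Delgado before Szabo.
Among Fontaine, Nakamura, Romero, Vance and Yilmaz, alphabetically by surname: Fontaine before Nakamura before Romero before Vance before Yilmaz.
Full order: Chaudhari, Delgado, Szabo, Fontaine, Nakamura, Romero, Vance, Yilmaz, Greco.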